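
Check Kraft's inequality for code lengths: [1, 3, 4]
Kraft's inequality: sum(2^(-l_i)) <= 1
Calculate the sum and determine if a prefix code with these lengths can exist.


Sum = 2^(-1) + 2^(-3) + 2^(-4)
    = 0.5 + 0.125 + 0.0625
    = 11/16 = 0.6875
Since 0.6875 <= 1, Kraft's inequality IS satisfied.
A prefix code with these lengths CAN exist.

Kraft sum = 0.6875. Satisfied.


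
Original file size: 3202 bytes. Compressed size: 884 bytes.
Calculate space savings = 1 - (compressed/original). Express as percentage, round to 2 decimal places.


ratio = compressed/original = 884/3202 = 0.276077
savings = 1 - ratio = 1 - 0.276077 = 0.723923
as a percentage: 0.723923 * 100 = 72.39%

Space savings = 1 - 884/3202 = 72.39%


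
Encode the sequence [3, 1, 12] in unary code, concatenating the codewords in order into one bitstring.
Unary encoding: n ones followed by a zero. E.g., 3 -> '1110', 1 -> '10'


Encode each number as n ones followed by a terminating 0:
  3 -> 1110 (4 bits)
  1 -> 10 (2 bits)
  12 -> 1111111111110 (13 bits)
Total length = 4 + 2 + 13 = 19 bits.

Unary([3, 1, 12]) = 1110101111111111110 (19 bits)


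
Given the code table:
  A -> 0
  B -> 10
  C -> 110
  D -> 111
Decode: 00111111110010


Decoding:
0 -> A
0 -> A
111 -> D
111 -> D
110 -> C
0 -> A
10 -> B


Result: AADDCAB


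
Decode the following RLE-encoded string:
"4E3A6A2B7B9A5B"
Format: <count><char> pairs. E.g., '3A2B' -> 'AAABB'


Expanding each <count><char> pair:
  4E -> 'EEEE'
  3A -> 'AAA'
  6A -> 'AAAAAA'
  2B -> 'BB'
  7B -> 'BBBBBBB'
  9A -> 'AAAAAAAAA'
  5B -> 'BBBBB'

Decoded = EEEEAAAAAAAAABBBBBBBBBAAAAAAAAABBBBB


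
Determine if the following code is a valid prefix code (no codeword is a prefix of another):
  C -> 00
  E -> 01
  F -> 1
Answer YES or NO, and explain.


Checking each pair (does one codeword prefix another?):
  C='00' vs E='01': no prefix
  C='00' vs F='1': no prefix
  E='01' vs C='00': no prefix
  E='01' vs F='1': no prefix
  F='1' vs C='00': no prefix
  F='1' vs E='01': no prefix
No violation found over all pairs.

YES -- this is a valid prefix code. No codeword is a prefix of any other codeword.


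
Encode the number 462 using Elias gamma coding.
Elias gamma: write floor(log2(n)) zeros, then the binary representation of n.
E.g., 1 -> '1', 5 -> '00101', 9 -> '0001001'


num_bits = floor(log2(462)) + 1 = 9
leading_zeros = num_bits - 1 = 8
binary(462) = 111001110

Elias gamma(462) = '00000000' + '111001110' = 00000000111001110 (17 bits)


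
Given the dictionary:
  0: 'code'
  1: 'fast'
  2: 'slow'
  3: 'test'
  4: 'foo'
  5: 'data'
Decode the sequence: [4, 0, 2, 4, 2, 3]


Look up each index in the dictionary:
  4 -> 'foo'
  0 -> 'code'
  2 -> 'slow'
  4 -> 'foo'
  2 -> 'slow'
  3 -> 'test'

Decoded: "foo code slow foo slow test"


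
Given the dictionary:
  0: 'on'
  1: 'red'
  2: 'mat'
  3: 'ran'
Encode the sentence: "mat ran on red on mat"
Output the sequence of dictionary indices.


Look up each word in the dictionary:
  'mat' -> 2
  'ran' -> 3
  'on' -> 0
  'red' -> 1
  'on' -> 0
  'mat' -> 2

Encoded: [2, 3, 0, 1, 0, 2]


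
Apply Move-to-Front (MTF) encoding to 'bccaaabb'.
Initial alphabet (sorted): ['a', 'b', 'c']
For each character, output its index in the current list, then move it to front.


MTF encoding:
'b': index 1 in ['a', 'b', 'c'] -> ['b', 'a', 'c']
'c': index 2 in ['b', 'a', 'c'] -> ['c', 'b', 'a']
'c': index 0 in ['c', 'b', 'a'] -> ['c', 'b', 'a']
'a': index 2 in ['c', 'b', 'a'] -> ['a', 'c', 'b']
'a': index 0 in ['a', 'c', 'b'] -> ['a', 'c', 'b']
'a': index 0 in ['a', 'c', 'b'] -> ['a', 'c', 'b']
'b': index 2 in ['a', 'c', 'b'] -> ['b', 'a', 'c']
'b': index 0 in ['b', 'a', 'c'] -> ['b', 'a', 'c']


Output: [1, 2, 0, 2, 0, 0, 2, 0]


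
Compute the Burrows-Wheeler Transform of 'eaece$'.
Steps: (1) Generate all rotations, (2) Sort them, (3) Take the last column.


Rotations (sorted):
  0: $eaece -> last char: e
  1: aece$e -> last char: e
  2: ce$eae -> last char: e
  3: e$eaec -> last char: c
  4: eaece$ -> last char: $
  5: ece$ea -> last char: a


BWT = eeec$a


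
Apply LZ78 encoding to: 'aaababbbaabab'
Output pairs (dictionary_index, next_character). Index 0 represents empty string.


LZ78 encoding steps:
Dictionary: {0: ''}
Step 1: w='' (idx 0), next='a' -> output (0, 'a'), add 'a' as idx 1
Step 2: w='a' (idx 1), next='a' -> output (1, 'a'), add 'aa' as idx 2
Step 3: w='' (idx 0), next='b' -> output (0, 'b'), add 'b' as idx 3
Step 4: w='a' (idx 1), next='b' -> output (1, 'b'), add 'ab' as idx 4
Step 5: w='b' (idx 3), next='b' -> output (3, 'b'), add 'bb' as idx 5
Step 6: w='aa' (idx 2), next='b' -> output (2, 'b'), add 'aab' as idx 6
Step 7: w='ab' (idx 4), end of input -> output (4, '')


Encoded: [(0, 'a'), (1, 'a'), (0, 'b'), (1, 'b'), (3, 'b'), (2, 'b'), (4, '')]


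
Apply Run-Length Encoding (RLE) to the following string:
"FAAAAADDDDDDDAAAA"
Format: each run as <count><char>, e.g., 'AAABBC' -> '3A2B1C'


Scanning runs left to right:
  i=0: run of 'F' x 1 -> '1F'
  i=1: run of 'A' x 5 -> '5A'
  i=6: run of 'D' x 7 -> '7D'
  i=13: run of 'A' x 4 -> '4A'

RLE = 1F5A7D4A


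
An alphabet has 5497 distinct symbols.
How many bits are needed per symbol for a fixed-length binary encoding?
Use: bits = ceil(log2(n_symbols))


log2(5497) = 12.4244
Bracket: 2^12 = 4096 < 5497 <= 2^13 = 8192
So ceil(log2(5497)) = 13

bits = ceil(log2(5497)) = ceil(12.4244) = 13 bits


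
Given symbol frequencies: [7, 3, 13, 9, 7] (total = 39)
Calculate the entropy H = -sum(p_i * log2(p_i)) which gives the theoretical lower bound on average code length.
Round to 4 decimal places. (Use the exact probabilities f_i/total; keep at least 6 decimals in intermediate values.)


Per-symbol terms -p_i * log2(p_i) with p_i = f_i/39:
  p = 7/39 = 0.179487: log2(p) = -2.478047, -p*log2(p) = 0.444778
  p = 3/39 = 0.076923: log2(p) = -3.700440, -p*log2(p) = 0.284649
  p = 13/39 = 0.333333: log2(p) = -1.584963, -p*log2(p) = 0.528321
  p = 9/39 = 0.230769: log2(p) = -2.115477, -p*log2(p) = 0.488187
  p = 7/39 = 0.179487: log2(p) = -2.478047, -p*log2(p) = 0.444778
H = 0.444778 + 0.284649 + 0.528321 + 0.488187 + 0.444778 = 2.190713

H = 2.1907 bits/symbol


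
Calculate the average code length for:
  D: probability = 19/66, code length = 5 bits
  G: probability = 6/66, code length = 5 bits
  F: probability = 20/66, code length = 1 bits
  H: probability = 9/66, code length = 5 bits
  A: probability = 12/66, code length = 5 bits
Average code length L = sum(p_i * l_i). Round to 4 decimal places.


Weighted contributions p_i * l_i:
  D: (19/66) * 5 = 95/66
  G: (6/66) * 5 = 30/66
  F: (20/66) * 1 = 20/66
  H: (9/66) * 5 = 45/66
  A: (12/66) * 5 = 60/66
Sum = (95 + 30 + 20 + 45 + 60)/66 = 250/66

L = 250/66 = 3.7879 bits/symbol


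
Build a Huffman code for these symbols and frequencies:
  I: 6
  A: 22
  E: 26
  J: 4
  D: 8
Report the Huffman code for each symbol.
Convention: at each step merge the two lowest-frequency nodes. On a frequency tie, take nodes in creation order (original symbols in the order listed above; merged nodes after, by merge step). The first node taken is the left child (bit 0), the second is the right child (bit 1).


Huffman tree construction:
Step 1: Merge J(4) + I(6) = 10
Step 2: Merge D(8) + (J+I)(10) = 18
Step 3: Merge (D+(J+I))(18) + A(22) = 40
Step 4: Merge E(26) + ((D+(J+I))+A)(40) = 66
Read each symbol's code off the tree from the root (left child = 0, right child = 1).

Codes:
  I: 1011 (length 4)
  A: 11 (length 2)
  E: 0 (length 1)
  J: 1010 (length 4)
  D: 100 (length 3)
Average code length: 134/66 = 2.0303 bits/symbol


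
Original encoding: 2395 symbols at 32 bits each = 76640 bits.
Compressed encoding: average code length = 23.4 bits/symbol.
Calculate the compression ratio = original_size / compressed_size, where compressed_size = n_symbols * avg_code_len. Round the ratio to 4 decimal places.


original_size = n_symbols * orig_bits = 2395 * 32 = 76640 bits
compressed_size = n_symbols * avg_code_len = 2395 * 23.4 = 56043.0 bits
ratio = original_size / compressed_size = 76640 / 56043.0 = 1.3675

Compression ratio = 1.3675


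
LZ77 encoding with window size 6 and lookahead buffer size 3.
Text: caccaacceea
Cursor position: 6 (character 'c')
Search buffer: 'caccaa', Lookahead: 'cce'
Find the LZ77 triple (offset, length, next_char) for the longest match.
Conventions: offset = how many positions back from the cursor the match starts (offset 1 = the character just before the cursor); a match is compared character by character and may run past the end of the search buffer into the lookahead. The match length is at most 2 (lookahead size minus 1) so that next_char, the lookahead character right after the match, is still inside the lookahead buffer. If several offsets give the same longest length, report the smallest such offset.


Try each offset into the search buffer:
  offset=1 (pos 5, char 'a'): match length 0
  offset=2 (pos 4, char 'a'): match length 0
  offset=3 (pos 3, char 'c'): match length 1
  offset=4 (pos 2, char 'c'): match length 2
  offset=5 (pos 1, char 'a'): match length 0
  offset=6 (pos 0, char 'c'): match length 1
Longest match has length 2 at offset 4.
next_char = character at position 6 + 2 = 8 -> 'e'

Best match: offset=4, length=2 (matching 'cc' starting at position 2)
LZ77 triple: (4, 2, 'e')


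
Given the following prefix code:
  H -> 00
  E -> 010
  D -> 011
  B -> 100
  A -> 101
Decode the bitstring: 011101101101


Decoding step by step:
Bits 011 -> D
Bits 101 -> A
Bits 101 -> A
Bits 101 -> A


Decoded message: DAAA


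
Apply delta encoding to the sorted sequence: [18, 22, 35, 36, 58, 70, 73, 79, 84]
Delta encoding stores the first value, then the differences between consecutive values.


First value: 18
Deltas:
  22 - 18 = 4
  35 - 22 = 13
  36 - 35 = 1
  58 - 36 = 22
  70 - 58 = 12
  73 - 70 = 3
  79 - 73 = 6
  84 - 79 = 5


Delta encoded: [18, 4, 13, 1, 22, 12, 3, 6, 5]


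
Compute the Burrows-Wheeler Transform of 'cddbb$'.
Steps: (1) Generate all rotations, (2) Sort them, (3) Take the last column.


Rotations (sorted):
  0: $cddbb -> last char: b
  1: b$cddb -> last char: b
  2: bb$cdd -> last char: d
  3: cddbb$ -> last char: $
  4: dbb$cd -> last char: d
  5: ddbb$c -> last char: c


BWT = bbd$dc


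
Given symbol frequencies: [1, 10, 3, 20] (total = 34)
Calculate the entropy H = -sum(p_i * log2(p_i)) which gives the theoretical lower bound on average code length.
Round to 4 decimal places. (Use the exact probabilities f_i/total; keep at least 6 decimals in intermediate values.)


Per-symbol terms -p_i * log2(p_i) with p_i = f_i/34:
  p = 1/34 = 0.029412: log2(p) = -5.087463, -p*log2(p) = 0.149631
  p = 10/34 = 0.294118: log2(p) = -1.765535, -p*log2(p) = 0.519275
  p = 3/34 = 0.088235: log2(p) = -3.502500, -p*log2(p) = 0.309044
  p = 20/34 = 0.588235: log2(p) = -0.765535, -p*log2(p) = 0.450315
H = 0.149631 + 0.519275 + 0.309044 + 0.450315 = 1.428265

H = 1.4283 bits/symbol


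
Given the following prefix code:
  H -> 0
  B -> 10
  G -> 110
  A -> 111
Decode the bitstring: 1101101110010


Decoding step by step:
Bits 110 -> G
Bits 110 -> G
Bits 111 -> A
Bits 0 -> H
Bits 0 -> H
Bits 10 -> B


Decoded message: GGAHHB


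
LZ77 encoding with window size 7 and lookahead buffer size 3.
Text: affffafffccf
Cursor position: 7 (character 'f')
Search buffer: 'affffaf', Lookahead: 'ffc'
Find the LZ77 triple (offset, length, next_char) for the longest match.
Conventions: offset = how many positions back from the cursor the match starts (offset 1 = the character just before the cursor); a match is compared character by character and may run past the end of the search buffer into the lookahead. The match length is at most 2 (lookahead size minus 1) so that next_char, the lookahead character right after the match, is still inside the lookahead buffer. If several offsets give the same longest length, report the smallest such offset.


Try each offset into the search buffer:
  offset=1 (pos 6, char 'f'): match length 2
  offset=2 (pos 5, char 'a'): match length 0
  offset=3 (pos 4, char 'f'): match length 1
  offset=4 (pos 3, char 'f'): match length 2
  offset=5 (pos 2, char 'f'): match length 2
  offset=6 (pos 1, char 'f'): match length 2
  offset=7 (pos 0, char 'a'): match length 0
Longest match has length 2, found at offsets 1, 4, 5, 6; take the smallest, offset 1.
next_char = character at position 7 + 2 = 9 -> 'c'

Best match: offset=1, length=2 (matching 'ff' starting at position 6)
LZ77 triple: (1, 2, 'c')


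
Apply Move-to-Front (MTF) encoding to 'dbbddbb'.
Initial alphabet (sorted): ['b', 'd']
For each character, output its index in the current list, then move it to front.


MTF encoding:
'd': index 1 in ['b', 'd'] -> ['d', 'b']
'b': index 1 in ['d', 'b'] -> ['b', 'd']
'b': index 0 in ['b', 'd'] -> ['b', 'd']
'd': index 1 in ['b', 'd'] -> ['d', 'b']
'd': index 0 in ['d', 'b'] -> ['d', 'b']
'b': index 1 in ['d', 'b'] -> ['b', 'd']
'b': index 0 in ['b', 'd'] -> ['b', 'd']


Output: [1, 1, 0, 1, 0, 1, 0]


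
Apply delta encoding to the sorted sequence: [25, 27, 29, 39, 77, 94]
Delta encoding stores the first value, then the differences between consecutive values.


First value: 25
Deltas:
  27 - 25 = 2
  29 - 27 = 2
  39 - 29 = 10
  77 - 39 = 38
  94 - 77 = 17


Delta encoded: [25, 2, 2, 10, 38, 17]


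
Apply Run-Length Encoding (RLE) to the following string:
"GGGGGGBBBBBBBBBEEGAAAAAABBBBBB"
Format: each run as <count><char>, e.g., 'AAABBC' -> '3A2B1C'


Scanning runs left to right:
  i=0: run of 'G' x 6 -> '6G'
  i=6: run of 'B' x 9 -> '9B'
  i=15: run of 'E' x 2 -> '2E'
  i=17: run of 'G' x 1 -> '1G'
  i=18: run of 'A' x 6 -> '6A'
  i=24: run of 'B' x 6 -> '6B'

RLE = 6G9B2E1G6A6B


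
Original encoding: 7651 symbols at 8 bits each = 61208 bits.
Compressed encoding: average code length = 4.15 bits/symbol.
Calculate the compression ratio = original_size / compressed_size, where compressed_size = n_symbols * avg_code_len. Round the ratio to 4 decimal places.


original_size = n_symbols * orig_bits = 7651 * 8 = 61208 bits
compressed_size = n_symbols * avg_code_len = 7651 * 4.15 = 31751.65 bits
ratio = original_size / compressed_size = 61208 / 31751.65 = 1.9277

Compression ratio = 1.9277


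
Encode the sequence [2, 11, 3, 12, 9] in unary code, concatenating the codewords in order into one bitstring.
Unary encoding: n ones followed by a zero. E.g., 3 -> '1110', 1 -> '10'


Encode each number as n ones followed by a terminating 0:
  2 -> 110 (3 bits)
  11 -> 111111111110 (12 bits)
  3 -> 1110 (4 bits)
  12 -> 1111111111110 (13 bits)
  9 -> 1111111110 (10 bits)
Total length = 3 + 12 + 4 + 13 + 10 = 42 bits.

Unary([2, 11, 3, 12, 9]) = 110111111111110111011111111111101111111110 (42 bits)


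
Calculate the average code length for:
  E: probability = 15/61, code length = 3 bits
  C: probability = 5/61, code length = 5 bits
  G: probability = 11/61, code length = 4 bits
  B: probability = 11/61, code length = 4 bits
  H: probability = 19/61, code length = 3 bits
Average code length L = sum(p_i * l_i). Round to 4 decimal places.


Weighted contributions p_i * l_i:
  E: (15/61) * 3 = 45/61
  C: (5/61) * 5 = 25/61
  G: (11/61) * 4 = 44/61
  B: (11/61) * 4 = 44/61
  H: (19/61) * 3 = 57/61
Sum = (45 + 25 + 44 + 44 + 57)/61 = 215/61

L = 215/61 = 3.5246 bits/symbol


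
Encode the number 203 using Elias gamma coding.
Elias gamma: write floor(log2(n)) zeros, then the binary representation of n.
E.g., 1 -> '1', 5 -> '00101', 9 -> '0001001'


num_bits = floor(log2(203)) + 1 = 8
leading_zeros = num_bits - 1 = 7
binary(203) = 11001011

Elias gamma(203) = '0000000' + '11001011' = 000000011001011 (15 bits)


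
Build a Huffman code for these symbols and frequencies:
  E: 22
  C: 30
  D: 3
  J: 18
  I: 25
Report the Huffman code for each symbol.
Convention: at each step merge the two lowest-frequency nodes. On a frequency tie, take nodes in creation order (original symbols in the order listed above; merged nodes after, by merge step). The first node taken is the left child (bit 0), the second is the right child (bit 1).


Huffman tree construction:
Step 1: Merge D(3) + J(18) = 21
Step 2: Merge (D+J)(21) + E(22) = 43
Step 3: Merge I(25) + C(30) = 55
Step 4: Merge ((D+J)+E)(43) + (I+C)(55) = 98
Read each symbol's code off the tree from the root (left child = 0, right child = 1).

Codes:
  E: 01 (length 2)
  C: 11 (length 2)
  D: 000 (length 3)
  J: 001 (length 3)
  I: 10 (length 2)
Average code length: 217/98 = 2.2143 bits/symbol


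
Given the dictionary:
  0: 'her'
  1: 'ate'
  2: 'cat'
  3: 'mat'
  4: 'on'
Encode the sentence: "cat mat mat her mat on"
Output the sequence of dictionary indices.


Look up each word in the dictionary:
  'cat' -> 2
  'mat' -> 3
  'mat' -> 3
  'her' -> 0
  'mat' -> 3
  'on' -> 4

Encoded: [2, 3, 3, 0, 3, 4]


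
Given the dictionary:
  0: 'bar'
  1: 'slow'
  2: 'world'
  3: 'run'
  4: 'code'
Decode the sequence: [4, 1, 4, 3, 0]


Look up each index in the dictionary:
  4 -> 'code'
  1 -> 'slow'
  4 -> 'code'
  3 -> 'run'
  0 -> 'bar'

Decoded: "code slow code run bar"


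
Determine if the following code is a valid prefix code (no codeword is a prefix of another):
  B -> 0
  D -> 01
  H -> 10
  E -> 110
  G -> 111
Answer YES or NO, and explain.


Checking each pair (does one codeword prefix another?):
  B='0' vs D='01': prefix -- VIOLATION

NO -- this is NOT a valid prefix code. B (0) is a prefix of D (01).


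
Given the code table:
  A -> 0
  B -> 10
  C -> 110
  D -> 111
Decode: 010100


Decoding:
0 -> A
10 -> B
10 -> B
0 -> A


Result: ABBA


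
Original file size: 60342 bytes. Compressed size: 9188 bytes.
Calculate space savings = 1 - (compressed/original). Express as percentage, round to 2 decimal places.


ratio = compressed/original = 9188/60342 = 0.152265
savings = 1 - ratio = 1 - 0.152265 = 0.847735
as a percentage: 0.847735 * 100 = 84.77%

Space savings = 1 - 9188/60342 = 84.77%


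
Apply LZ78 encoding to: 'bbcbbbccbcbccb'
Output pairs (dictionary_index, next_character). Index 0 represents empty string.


LZ78 encoding steps:
Dictionary: {0: ''}
Step 1: w='' (idx 0), next='b' -> output (0, 'b'), add 'b' as idx 1
Step 2: w='b' (idx 1), next='c' -> output (1, 'c'), add 'bc' as idx 2
Step 3: w='b' (idx 1), next='b' -> output (1, 'b'), add 'bb' as idx 3
Step 4: w='bc' (idx 2), next='c' -> output (2, 'c'), add 'bcc' as idx 4
Step 5: w='bc' (idx 2), next='b' -> output (2, 'b'), add 'bcb' as idx 5
Step 6: w='' (idx 0), next='c' -> output (0, 'c'), add 'c' as idx 6
Step 7: w='c' (idx 6), next='b' -> output (6, 'b'), add 'cb' as idx 7


Encoded: [(0, 'b'), (1, 'c'), (1, 'b'), (2, 'c'), (2, 'b'), (0, 'c'), (6, 'b')]


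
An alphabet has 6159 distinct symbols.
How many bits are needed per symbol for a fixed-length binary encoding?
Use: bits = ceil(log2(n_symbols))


log2(6159) = 12.5885
Bracket: 2^12 = 4096 < 6159 <= 2^13 = 8192
So ceil(log2(6159)) = 13

bits = ceil(log2(6159)) = ceil(12.5885) = 13 bits


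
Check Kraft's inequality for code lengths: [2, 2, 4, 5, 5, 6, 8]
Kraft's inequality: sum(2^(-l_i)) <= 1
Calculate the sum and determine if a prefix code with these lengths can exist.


Sum = 2^(-2) + 2^(-2) + 2^(-4) + 2^(-5) + 2^(-5) + 2^(-6) + 2^(-8)
    = 0.25 + 0.25 + 0.0625 + 0.03125 + 0.03125 + 0.015625 + 0.00390625
    = 165/256 = 0.64453125
Since 0.64453125 <= 1, Kraft's inequality IS satisfied.
A prefix code with these lengths CAN exist.

Kraft sum = 0.64453125. Satisfied.


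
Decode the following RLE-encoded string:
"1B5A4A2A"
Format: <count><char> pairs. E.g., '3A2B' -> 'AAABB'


Expanding each <count><char> pair:
  1B -> 'B'
  5A -> 'AAAAA'
  4A -> 'AAAA'
  2A -> 'AA'

Decoded = BAAAAAAAAAAA


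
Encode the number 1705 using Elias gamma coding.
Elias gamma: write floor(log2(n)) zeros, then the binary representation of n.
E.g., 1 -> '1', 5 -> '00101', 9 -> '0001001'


num_bits = floor(log2(1705)) + 1 = 11
leading_zeros = num_bits - 1 = 10
binary(1705) = 11010101001

Elias gamma(1705) = '0000000000' + '11010101001' = 000000000011010101001 (21 bits)


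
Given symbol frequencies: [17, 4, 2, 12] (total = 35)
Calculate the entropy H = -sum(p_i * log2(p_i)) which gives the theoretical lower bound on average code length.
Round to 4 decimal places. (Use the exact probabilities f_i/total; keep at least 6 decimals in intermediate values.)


Per-symbol terms -p_i * log2(p_i) with p_i = f_i/35:
  p = 17/35 = 0.485714: log2(p) = -1.041820, -p*log2(p) = 0.506027
  p = 4/35 = 0.114286: log2(p) = -3.129283, -p*log2(p) = 0.357632
  p = 2/35 = 0.057143: log2(p) = -4.129283, -p*log2(p) = 0.235959
  p = 12/35 = 0.342857: log2(p) = -1.544321, -p*log2(p) = 0.529481
H = 0.506027 + 0.357632 + 0.235959 + 0.529481 = 1.629099

H = 1.6291 bits/symbol


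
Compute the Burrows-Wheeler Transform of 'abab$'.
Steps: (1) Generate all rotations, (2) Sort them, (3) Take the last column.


Rotations (sorted):
  0: $abab -> last char: b
  1: ab$ab -> last char: b
  2: abab$ -> last char: $
  3: b$aba -> last char: a
  4: bab$a -> last char: a


BWT = bb$aa


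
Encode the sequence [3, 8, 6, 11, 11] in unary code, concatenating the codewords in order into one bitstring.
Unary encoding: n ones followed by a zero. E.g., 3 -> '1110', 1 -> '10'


Encode each number as n ones followed by a terminating 0:
  3 -> 1110 (4 bits)
  8 -> 111111110 (9 bits)
  6 -> 1111110 (7 bits)
  11 -> 111111111110 (12 bits)
  11 -> 111111111110 (12 bits)
Total length = 4 + 9 + 7 + 12 + 12 = 44 bits.

Unary([3, 8, 6, 11, 11]) = 11101111111101111110111111111110111111111110 (44 bits)


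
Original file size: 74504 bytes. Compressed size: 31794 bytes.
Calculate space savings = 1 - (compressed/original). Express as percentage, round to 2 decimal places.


ratio = compressed/original = 31794/74504 = 0.426742
savings = 1 - ratio = 1 - 0.426742 = 0.573258
as a percentage: 0.573258 * 100 = 57.33%

Space savings = 1 - 31794/74504 = 57.33%


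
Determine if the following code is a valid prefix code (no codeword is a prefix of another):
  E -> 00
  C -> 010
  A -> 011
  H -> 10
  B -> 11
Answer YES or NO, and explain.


Checking each pair (does one codeword prefix another?):
  E='00' vs C='010': no prefix
  E='00' vs A='011': no prefix
  E='00' vs H='10': no prefix
  E='00' vs B='11': no prefix
  C='010' vs E='00': no prefix
  C='010' vs A='011': no prefix
  C='010' vs H='10': no prefix
  C='010' vs B='11': no prefix
  A='011' vs E='00': no prefix
  A='011' vs C='010': no prefix
  A='011' vs H='10': no prefix
  A='011' vs B='11': no prefix
  H='10' vs E='00': no prefix
  H='10' vs C='010': no prefix
  H='10' vs A='011': no prefix
  H='10' vs B='11': no prefix
  B='11' vs E='00': no prefix
  B='11' vs C='010': no prefix
  B='11' vs A='011': no prefix
  B='11' vs H='10': no prefix
No violation found over all pairs.

YES -- this is a valid prefix code. No codeword is a prefix of any other codeword.


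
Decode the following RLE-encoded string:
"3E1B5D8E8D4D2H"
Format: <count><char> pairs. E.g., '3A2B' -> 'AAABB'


Expanding each <count><char> pair:
  3E -> 'EEE'
  1B -> 'B'
  5D -> 'DDDDD'
  8E -> 'EEEEEEEE'
  8D -> 'DDDDDDDD'
  4D -> 'DDDD'
  2H -> 'HH'

Decoded = EEEBDDDDDEEEEEEEEDDDDDDDDDDDDHH


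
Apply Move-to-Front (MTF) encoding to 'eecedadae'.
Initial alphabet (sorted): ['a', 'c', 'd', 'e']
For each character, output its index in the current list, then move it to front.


MTF encoding:
'e': index 3 in ['a', 'c', 'd', 'e'] -> ['e', 'a', 'c', 'd']
'e': index 0 in ['e', 'a', 'c', 'd'] -> ['e', 'a', 'c', 'd']
'c': index 2 in ['e', 'a', 'c', 'd'] -> ['c', 'e', 'a', 'd']
'e': index 1 in ['c', 'e', 'a', 'd'] -> ['e', 'c', 'a', 'd']
'd': index 3 in ['e', 'c', 'a', 'd'] -> ['d', 'e', 'c', 'a']
'a': index 3 in ['d', 'e', 'c', 'a'] -> ['a', 'd', 'e', 'c']
'd': index 1 in ['a', 'd', 'e', 'c'] -> ['d', 'a', 'e', 'c']
'a': index 1 in ['d', 'a', 'e', 'c'] -> ['a', 'd', 'e', 'c']
'e': index 2 in ['a', 'd', 'e', 'c'] -> ['e', 'a', 'd', 'c']


Output: [3, 0, 2, 1, 3, 3, 1, 1, 2]


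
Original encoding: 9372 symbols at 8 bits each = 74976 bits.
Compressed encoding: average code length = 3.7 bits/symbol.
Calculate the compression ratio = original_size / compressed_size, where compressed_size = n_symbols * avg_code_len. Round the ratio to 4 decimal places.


original_size = n_symbols * orig_bits = 9372 * 8 = 74976 bits
compressed_size = n_symbols * avg_code_len = 9372 * 3.7 = 34676.4 bits
ratio = original_size / compressed_size = 74976 / 34676.4 = 2.1622

Compression ratio = 2.1622


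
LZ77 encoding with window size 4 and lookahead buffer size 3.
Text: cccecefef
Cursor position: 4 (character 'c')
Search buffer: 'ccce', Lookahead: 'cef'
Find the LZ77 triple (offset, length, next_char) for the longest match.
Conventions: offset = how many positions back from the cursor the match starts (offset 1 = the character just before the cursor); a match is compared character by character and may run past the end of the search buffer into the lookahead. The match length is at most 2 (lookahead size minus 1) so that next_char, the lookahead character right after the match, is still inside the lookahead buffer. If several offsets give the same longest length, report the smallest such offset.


Try each offset into the search buffer:
  offset=1 (pos 3, char 'e'): match length 0
  offset=2 (pos 2, char 'c'): match length 2
  offset=3 (pos 1, char 'c'): match length 1
  offset=4 (pos 0, char 'c'): match length 1
Longest match has length 2 at offset 2.
next_char = character at position 4 + 2 = 6 -> 'f'

Best match: offset=2, length=2 (matching 'ce' starting at position 2)
LZ77 triple: (2, 2, 'f')


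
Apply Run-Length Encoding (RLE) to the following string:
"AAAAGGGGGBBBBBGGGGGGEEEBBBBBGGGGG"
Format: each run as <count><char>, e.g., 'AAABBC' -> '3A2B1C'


Scanning runs left to right:
  i=0: run of 'A' x 4 -> '4A'
  i=4: run of 'G' x 5 -> '5G'
  i=9: run of 'B' x 5 -> '5B'
  i=14: run of 'G' x 6 -> '6G'
  i=20: run of 'E' x 3 -> '3E'
  i=23: run of 'B' x 5 -> '5B'
  i=28: run of 'G' x 5 -> '5G'

RLE = 4A5G5B6G3E5B5G


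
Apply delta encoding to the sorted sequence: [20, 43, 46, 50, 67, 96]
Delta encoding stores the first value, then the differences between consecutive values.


First value: 20
Deltas:
  43 - 20 = 23
  46 - 43 = 3
  50 - 46 = 4
  67 - 50 = 17
  96 - 67 = 29


Delta encoded: [20, 23, 3, 4, 17, 29]


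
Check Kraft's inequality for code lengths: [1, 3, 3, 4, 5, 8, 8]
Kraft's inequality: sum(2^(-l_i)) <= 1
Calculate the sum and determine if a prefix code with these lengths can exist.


Sum = 2^(-1) + 2^(-3) + 2^(-3) + 2^(-4) + 2^(-5) + 2^(-8) + 2^(-8)
    = 0.5 + 0.125 + 0.125 + 0.0625 + 0.03125 + 0.00390625 + 0.00390625
    = 218/256 = 0.8515625
Since 0.8515625 <= 1, Kraft's inequality IS satisfied.
A prefix code with these lengths CAN exist.

Kraft sum = 0.8515625. Satisfied.


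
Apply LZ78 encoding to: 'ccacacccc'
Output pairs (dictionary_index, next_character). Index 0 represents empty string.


LZ78 encoding steps:
Dictionary: {0: ''}
Step 1: w='' (idx 0), next='c' -> output (0, 'c'), add 'c' as idx 1
Step 2: w='c' (idx 1), next='a' -> output (1, 'a'), add 'ca' as idx 2
Step 3: w='ca' (idx 2), next='c' -> output (2, 'c'), add 'cac' as idx 3
Step 4: w='c' (idx 1), next='c' -> output (1, 'c'), add 'cc' as idx 4
Step 5: w='c' (idx 1), end of input -> output (1, '')


Encoded: [(0, 'c'), (1, 'a'), (2, 'c'), (1, 'c'), (1, '')]


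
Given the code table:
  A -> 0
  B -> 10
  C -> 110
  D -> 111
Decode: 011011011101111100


Decoding:
0 -> A
110 -> C
110 -> C
111 -> D
0 -> A
111 -> D
110 -> C
0 -> A


Result: ACCDADCA


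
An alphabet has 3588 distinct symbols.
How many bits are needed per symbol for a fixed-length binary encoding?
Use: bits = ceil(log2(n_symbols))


log2(3588) = 11.809
Bracket: 2^11 = 2048 < 3588 <= 2^12 = 4096
So ceil(log2(3588)) = 12

bits = ceil(log2(3588)) = ceil(11.809) = 12 bits


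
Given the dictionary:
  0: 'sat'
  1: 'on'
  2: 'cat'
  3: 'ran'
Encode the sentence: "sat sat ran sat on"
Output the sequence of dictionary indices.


Look up each word in the dictionary:
  'sat' -> 0
  'sat' -> 0
  'ran' -> 3
  'sat' -> 0
  'on' -> 1

Encoded: [0, 0, 3, 0, 1]


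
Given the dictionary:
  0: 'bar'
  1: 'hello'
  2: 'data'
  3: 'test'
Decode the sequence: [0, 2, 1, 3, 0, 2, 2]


Look up each index in the dictionary:
  0 -> 'bar'
  2 -> 'data'
  1 -> 'hello'
  3 -> 'test'
  0 -> 'bar'
  2 -> 'data'
  2 -> 'data'

Decoded: "bar data hello test bar data data"


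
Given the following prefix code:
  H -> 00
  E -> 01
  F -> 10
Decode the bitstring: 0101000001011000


Decoding step by step:
Bits 01 -> E
Bits 01 -> E
Bits 00 -> H
Bits 00 -> H
Bits 01 -> E
Bits 01 -> E
Bits 10 -> F
Bits 00 -> H


Decoded message: EEHHEEFH


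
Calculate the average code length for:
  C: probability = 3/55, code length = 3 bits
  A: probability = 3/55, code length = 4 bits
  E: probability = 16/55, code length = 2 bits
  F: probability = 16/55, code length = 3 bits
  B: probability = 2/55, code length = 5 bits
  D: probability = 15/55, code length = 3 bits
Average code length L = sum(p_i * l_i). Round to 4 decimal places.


Weighted contributions p_i * l_i:
  C: (3/55) * 3 = 9/55
  A: (3/55) * 4 = 12/55
  E: (16/55) * 2 = 32/55
  F: (16/55) * 3 = 48/55
  B: (2/55) * 5 = 10/55
  D: (15/55) * 3 = 45/55
Sum = (9 + 12 + 32 + 48 + 10 + 45)/55 = 156/55

L = 156/55 = 2.8364 bits/symbol


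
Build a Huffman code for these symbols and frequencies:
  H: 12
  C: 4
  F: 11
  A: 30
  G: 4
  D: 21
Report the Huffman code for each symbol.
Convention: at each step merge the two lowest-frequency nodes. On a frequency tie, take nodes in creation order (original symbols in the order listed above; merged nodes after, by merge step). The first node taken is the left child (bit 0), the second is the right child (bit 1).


Huffman tree construction:
Step 1: Merge C(4) + G(4) = 8
Step 2: Merge (C+G)(8) + F(11) = 19
Step 3: Merge H(12) + ((C+G)+F)(19) = 31
Step 4: Merge D(21) + A(30) = 51
Step 5: Merge (H+((C+G)+F))(31) + (D+A)(51) = 82
Read each symbol's code off the tree from the root (left child = 0, right child = 1).

Codes:
  H: 00 (length 2)
  C: 0100 (length 4)
  F: 011 (length 3)
  A: 11 (length 2)
  G: 0101 (length 4)
  D: 10 (length 2)
Average code length: 191/82 = 2.3293 bits/symbol


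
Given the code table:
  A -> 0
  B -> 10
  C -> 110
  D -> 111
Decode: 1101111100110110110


Decoding:
110 -> C
111 -> D
110 -> C
0 -> A
110 -> C
110 -> C
110 -> C


Result: CDCACCC


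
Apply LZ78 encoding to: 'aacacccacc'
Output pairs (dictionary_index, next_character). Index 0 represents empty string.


LZ78 encoding steps:
Dictionary: {0: ''}
Step 1: w='' (idx 0), next='a' -> output (0, 'a'), add 'a' as idx 1
Step 2: w='a' (idx 1), next='c' -> output (1, 'c'), add 'ac' as idx 2
Step 3: w='ac' (idx 2), next='c' -> output (2, 'c'), add 'acc' as idx 3
Step 4: w='' (idx 0), next='c' -> output (0, 'c'), add 'c' as idx 4
Step 5: w='acc' (idx 3), end of input -> output (3, '')


Encoded: [(0, 'a'), (1, 'c'), (2, 'c'), (0, 'c'), (3, '')]


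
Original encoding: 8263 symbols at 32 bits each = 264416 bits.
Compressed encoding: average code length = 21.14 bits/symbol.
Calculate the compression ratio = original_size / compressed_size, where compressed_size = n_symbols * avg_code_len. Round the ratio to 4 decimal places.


original_size = n_symbols * orig_bits = 8263 * 32 = 264416 bits
compressed_size = n_symbols * avg_code_len = 8263 * 21.14 = 174679.82 bits
ratio = original_size / compressed_size = 264416 / 174679.82 = 1.5137

Compression ratio = 1.5137


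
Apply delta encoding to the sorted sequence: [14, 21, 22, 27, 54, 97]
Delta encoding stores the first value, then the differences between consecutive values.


First value: 14
Deltas:
  21 - 14 = 7
  22 - 21 = 1
  27 - 22 = 5
  54 - 27 = 27
  97 - 54 = 43


Delta encoded: [14, 7, 1, 5, 27, 43]


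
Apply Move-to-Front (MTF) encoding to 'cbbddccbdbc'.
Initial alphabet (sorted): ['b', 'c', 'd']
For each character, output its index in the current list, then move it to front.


MTF encoding:
'c': index 1 in ['b', 'c', 'd'] -> ['c', 'b', 'd']
'b': index 1 in ['c', 'b', 'd'] -> ['b', 'c', 'd']
'b': index 0 in ['b', 'c', 'd'] -> ['b', 'c', 'd']
'd': index 2 in ['b', 'c', 'd'] -> ['d', 'b', 'c']
'd': index 0 in ['d', 'b', 'c'] -> ['d', 'b', 'c']
'c': index 2 in ['d', 'b', 'c'] -> ['c', 'd', 'b']
'c': index 0 in ['c', 'd', 'b'] -> ['c', 'd', 'b']
'b': index 2 in ['c', 'd', 'b'] -> ['b', 'c', 'd']
'd': index 2 in ['b', 'c', 'd'] -> ['d', 'b', 'c']
'b': index 1 in ['d', 'b', 'c'] -> ['b', 'd', 'c']
'c': index 2 in ['b', 'd', 'c'] -> ['c', 'b', 'd']


Output: [1, 1, 0, 2, 0, 2, 0, 2, 2, 1, 2]


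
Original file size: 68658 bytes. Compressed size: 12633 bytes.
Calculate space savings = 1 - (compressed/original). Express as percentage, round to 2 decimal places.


ratio = compressed/original = 12633/68658 = 0.183999
savings = 1 - ratio = 1 - 0.183999 = 0.816001
as a percentage: 0.816001 * 100 = 81.6%

Space savings = 1 - 12633/68658 = 81.6%


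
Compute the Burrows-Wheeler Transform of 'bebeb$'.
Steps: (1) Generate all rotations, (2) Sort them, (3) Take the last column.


Rotations (sorted):
  0: $bebeb -> last char: b
  1: b$bebe -> last char: e
  2: beb$be -> last char: e
  3: bebeb$ -> last char: $
  4: eb$beb -> last char: b
  5: ebeb$b -> last char: b


BWT = bee$bb


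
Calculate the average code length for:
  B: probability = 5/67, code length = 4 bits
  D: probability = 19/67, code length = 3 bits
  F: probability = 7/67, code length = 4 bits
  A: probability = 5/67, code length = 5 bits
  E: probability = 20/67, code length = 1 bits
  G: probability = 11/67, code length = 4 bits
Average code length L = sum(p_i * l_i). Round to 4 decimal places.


Weighted contributions p_i * l_i:
  B: (5/67) * 4 = 20/67
  D: (19/67) * 3 = 57/67
  F: (7/67) * 4 = 28/67
  A: (5/67) * 5 = 25/67
  E: (20/67) * 1 = 20/67
  G: (11/67) * 4 = 44/67
Sum = (20 + 57 + 28 + 25 + 20 + 44)/67 = 194/67

L = 194/67 = 2.8955 bits/symbol


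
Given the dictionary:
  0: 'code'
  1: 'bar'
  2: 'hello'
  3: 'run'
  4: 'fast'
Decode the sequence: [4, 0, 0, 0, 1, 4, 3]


Look up each index in the dictionary:
  4 -> 'fast'
  0 -> 'code'
  0 -> 'code'
  0 -> 'code'
  1 -> 'bar'
  4 -> 'fast'
  3 -> 'run'

Decoded: "fast code code code bar fast run"


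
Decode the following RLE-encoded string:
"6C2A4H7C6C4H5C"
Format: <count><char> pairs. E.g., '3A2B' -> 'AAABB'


Expanding each <count><char> pair:
  6C -> 'CCCCCC'
  2A -> 'AA'
  4H -> 'HHHH'
  7C -> 'CCCCCCC'
  6C -> 'CCCCCC'
  4H -> 'HHHH'
  5C -> 'CCCCC'

Decoded = CCCCCCAAHHHHCCCCCCCCCCCCCHHHHCCCCC


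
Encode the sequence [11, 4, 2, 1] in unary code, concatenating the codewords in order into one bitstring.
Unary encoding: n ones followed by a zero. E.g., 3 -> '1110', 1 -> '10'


Encode each number as n ones followed by a terminating 0:
  11 -> 111111111110 (12 bits)
  4 -> 11110 (5 bits)
  2 -> 110 (3 bits)
  1 -> 10 (2 bits)
Total length = 12 + 5 + 3 + 2 = 22 bits.

Unary([11, 4, 2, 1]) = 1111111111101111011010 (22 bits)


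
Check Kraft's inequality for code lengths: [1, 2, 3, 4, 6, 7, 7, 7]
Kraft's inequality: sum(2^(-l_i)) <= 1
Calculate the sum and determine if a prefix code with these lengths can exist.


Sum = 2^(-1) + 2^(-2) + 2^(-3) + 2^(-4) + 2^(-6) + 2^(-7) + 2^(-7) + 2^(-7)
    = 0.5 + 0.25 + 0.125 + 0.0625 + 0.015625 + 0.0078125 + 0.0078125 + 0.0078125
    = 125/128 = 0.9765625
Since 0.9765625 <= 1, Kraft's inequality IS satisfied.
A prefix code with these lengths CAN exist.

Kraft sum = 0.9765625. Satisfied.


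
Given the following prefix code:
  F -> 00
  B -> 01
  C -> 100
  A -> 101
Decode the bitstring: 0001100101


Decoding step by step:
Bits 00 -> F
Bits 01 -> B
Bits 100 -> C
Bits 101 -> A


Decoded message: FBCA


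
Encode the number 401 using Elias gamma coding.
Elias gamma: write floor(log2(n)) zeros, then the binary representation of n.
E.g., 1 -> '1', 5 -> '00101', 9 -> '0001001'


num_bits = floor(log2(401)) + 1 = 9
leading_zeros = num_bits - 1 = 8
binary(401) = 110010001

Elias gamma(401) = '00000000' + '110010001' = 00000000110010001 (17 bits)


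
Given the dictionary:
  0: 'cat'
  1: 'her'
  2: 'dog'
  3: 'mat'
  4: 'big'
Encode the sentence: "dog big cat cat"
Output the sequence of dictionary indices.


Look up each word in the dictionary:
  'dog' -> 2
  'big' -> 4
  'cat' -> 0
  'cat' -> 0

Encoded: [2, 4, 0, 0]


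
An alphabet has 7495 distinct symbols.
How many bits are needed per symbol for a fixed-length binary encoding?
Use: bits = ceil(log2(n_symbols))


log2(7495) = 12.8717
Bracket: 2^12 = 4096 < 7495 <= 2^13 = 8192
So ceil(log2(7495)) = 13

bits = ceil(log2(7495)) = ceil(12.8717) = 13 bits


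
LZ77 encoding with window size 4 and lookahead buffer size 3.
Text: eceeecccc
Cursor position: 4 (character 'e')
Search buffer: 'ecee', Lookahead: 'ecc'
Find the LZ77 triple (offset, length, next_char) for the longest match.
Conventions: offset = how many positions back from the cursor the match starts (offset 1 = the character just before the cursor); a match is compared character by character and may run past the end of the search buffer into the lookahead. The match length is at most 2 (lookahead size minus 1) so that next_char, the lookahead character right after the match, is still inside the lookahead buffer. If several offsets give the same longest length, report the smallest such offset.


Try each offset into the search buffer:
  offset=1 (pos 3, char 'e'): match length 1
  offset=2 (pos 2, char 'e'): match length 1
  offset=3 (pos 1, char 'c'): match length 0
  offset=4 (pos 0, char 'e'): match length 2
Longest match has length 2 at offset 4.
next_char = character at position 4 + 2 = 6 -> 'c'

Best match: offset=4, length=2 (matching 'ec' starting at position 0)
LZ77 triple: (4, 2, 'c')


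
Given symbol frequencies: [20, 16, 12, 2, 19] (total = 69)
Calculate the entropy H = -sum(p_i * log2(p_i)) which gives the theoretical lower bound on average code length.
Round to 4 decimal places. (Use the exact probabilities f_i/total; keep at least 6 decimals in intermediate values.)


Per-symbol terms -p_i * log2(p_i) with p_i = f_i/69:
  p = 20/69 = 0.289855: log2(p) = -1.786596, -p*log2(p) = 0.517854
  p = 16/69 = 0.231884: log2(p) = -2.108524, -p*log2(p) = 0.488933
  p = 12/69 = 0.173913: log2(p) = -2.523562, -p*log2(p) = 0.438880
  p = 2/69 = 0.028986: log2(p) = -5.108524, -p*log2(p) = 0.148073
  p = 19/69 = 0.275362: log2(p) = -1.860597, -p*log2(p) = 0.512338
H = 0.517854 + 0.488933 + 0.438880 + 0.148073 + 0.512338 = 2.106078

H = 2.1061 bits/symbol


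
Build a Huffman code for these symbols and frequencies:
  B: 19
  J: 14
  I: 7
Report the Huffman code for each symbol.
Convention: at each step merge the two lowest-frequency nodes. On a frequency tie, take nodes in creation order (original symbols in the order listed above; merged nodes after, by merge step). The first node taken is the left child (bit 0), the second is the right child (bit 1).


Huffman tree construction:
Step 1: Merge I(7) + J(14) = 21
Step 2: Merge B(19) + (I+J)(21) = 40
Read each symbol's code off the tree from the root (left child = 0, right child = 1).

Codes:
  B: 0 (length 1)
  J: 11 (length 2)
  I: 10 (length 2)
Average code length: 61/40 = 1.5250 bits/symbol


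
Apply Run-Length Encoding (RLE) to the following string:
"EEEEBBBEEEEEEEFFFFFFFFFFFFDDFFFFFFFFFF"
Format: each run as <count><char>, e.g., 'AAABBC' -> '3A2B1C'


Scanning runs left to right:
  i=0: run of 'E' x 4 -> '4E'
  i=4: run of 'B' x 3 -> '3B'
  i=7: run of 'E' x 7 -> '7E'
  i=14: run of 'F' x 12 -> '12F'
  i=26: run of 'D' x 2 -> '2D'
  i=28: run of 'F' x 10 -> '10F'

RLE = 4E3B7E12F2D10F


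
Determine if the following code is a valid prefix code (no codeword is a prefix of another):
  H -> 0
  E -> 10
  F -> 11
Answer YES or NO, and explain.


Checking each pair (does one codeword prefix another?):
  H='0' vs E='10': no prefix
  H='0' vs F='11': no prefix
  E='10' vs H='0': no prefix
  E='10' vs F='11': no prefix
  F='11' vs H='0': no prefix
  F='11' vs E='10': no prefix
No violation found over all pairs.

YES -- this is a valid prefix code. No codeword is a prefix of any other codeword.
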